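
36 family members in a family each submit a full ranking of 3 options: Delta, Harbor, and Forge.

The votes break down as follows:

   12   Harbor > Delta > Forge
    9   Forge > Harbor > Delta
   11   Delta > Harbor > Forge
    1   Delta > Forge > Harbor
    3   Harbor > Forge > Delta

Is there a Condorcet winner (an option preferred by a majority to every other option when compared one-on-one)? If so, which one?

Harbor

Head-to-head results (36 voters total):
Delta vs Harbor: Harbor wins 24–12.
Delta vs Forge: Delta wins 24–12.
Harbor vs Forge: Harbor wins 26–10.
Harbor beats each rival — Delta (24–12), Forge (26–10) — so Harbor is the Condorcet winner.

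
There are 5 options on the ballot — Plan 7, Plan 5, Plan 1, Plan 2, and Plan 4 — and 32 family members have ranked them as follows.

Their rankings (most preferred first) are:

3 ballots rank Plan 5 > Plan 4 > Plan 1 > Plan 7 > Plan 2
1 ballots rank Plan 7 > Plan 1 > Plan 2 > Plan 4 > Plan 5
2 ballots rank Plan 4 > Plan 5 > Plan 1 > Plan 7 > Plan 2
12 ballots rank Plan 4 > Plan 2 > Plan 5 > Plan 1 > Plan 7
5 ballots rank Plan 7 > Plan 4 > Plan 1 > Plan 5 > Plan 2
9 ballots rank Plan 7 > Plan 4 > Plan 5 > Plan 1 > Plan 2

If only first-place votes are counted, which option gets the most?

Plan 7

First-place vote totals:
  Plan 7: 15
  Plan 5: 3
  Plan 1: 0
  Plan 2: 0
  Plan 4: 14
Plan 7 has the most first-place votes.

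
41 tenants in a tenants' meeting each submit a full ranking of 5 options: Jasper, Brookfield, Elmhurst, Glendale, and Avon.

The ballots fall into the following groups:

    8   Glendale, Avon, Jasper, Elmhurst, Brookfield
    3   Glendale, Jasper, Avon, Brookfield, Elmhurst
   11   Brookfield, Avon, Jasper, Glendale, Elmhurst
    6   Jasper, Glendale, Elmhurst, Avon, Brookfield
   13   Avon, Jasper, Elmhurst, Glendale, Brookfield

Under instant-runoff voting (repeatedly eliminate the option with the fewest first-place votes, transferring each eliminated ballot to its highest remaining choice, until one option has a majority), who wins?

Round 1: Avon 13, Brookfield 11, Glendale 11, Jasper 6, Elmhurst 0. Elmhurst has the fewest and is eliminated.
Round 2: Avon 13, Brookfield 11, Glendale 11, Jasper 6. Jasper has the fewest and is eliminated.
Round 3: Glendale 17, Avon 13, Brookfield 11. Brookfield has the fewest and is eliminated.
Round 4: Avon 24, Glendale 17. Avon has a majority.

Avon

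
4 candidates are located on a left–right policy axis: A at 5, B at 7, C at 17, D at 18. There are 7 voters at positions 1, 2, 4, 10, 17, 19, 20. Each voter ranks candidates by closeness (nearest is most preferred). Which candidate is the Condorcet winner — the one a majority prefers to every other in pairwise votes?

B

With single-peaked preferences on a line, the Condorcet winner is the candidate closest to the median voter.
The median voter (position 10) is closest to B at 7.
Check: B vs D — voters closer to B: 4 of 7.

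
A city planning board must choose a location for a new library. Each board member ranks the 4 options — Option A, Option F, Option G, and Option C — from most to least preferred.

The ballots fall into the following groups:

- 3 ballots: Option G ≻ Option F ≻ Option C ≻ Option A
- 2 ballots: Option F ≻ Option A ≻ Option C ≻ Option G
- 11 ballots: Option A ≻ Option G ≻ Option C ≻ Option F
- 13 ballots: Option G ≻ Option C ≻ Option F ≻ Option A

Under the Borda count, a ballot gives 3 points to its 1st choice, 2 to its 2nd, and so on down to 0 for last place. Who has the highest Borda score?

Option G

Borda scores:
  Option A: 3·0 + 2·2 + 11·3 + 13·0 = 37
  Option F: 3·2 + 2·3 + 11·0 + 13·1 = 25
  Option G: 3·3 + 2·0 + 11·2 + 13·3 = 70
  Option C: 3·1 + 2·1 + 11·1 + 13·2 = 42
Option G has the highest total.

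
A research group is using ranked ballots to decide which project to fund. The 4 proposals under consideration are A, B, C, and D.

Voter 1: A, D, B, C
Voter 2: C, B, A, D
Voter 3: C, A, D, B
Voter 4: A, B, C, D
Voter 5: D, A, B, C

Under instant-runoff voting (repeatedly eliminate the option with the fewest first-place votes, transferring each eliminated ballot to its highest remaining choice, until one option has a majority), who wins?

A

Round 1: A 2, C 2, D 1, B 0. B has the fewest and is eliminated.
Round 2: A 2, C 2, D 1. D has the fewest and is eliminated.
Round 3: A 3, C 2. A has a majority.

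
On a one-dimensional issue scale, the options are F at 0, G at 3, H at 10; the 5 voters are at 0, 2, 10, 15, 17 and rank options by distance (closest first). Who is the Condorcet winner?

H

With single-peaked preferences on a line, the Condorcet winner is the candidate closest to the median voter.
The median voter (position 10) is closest to H at 10.
Check: H vs F — voters closer to H: 3 of 5.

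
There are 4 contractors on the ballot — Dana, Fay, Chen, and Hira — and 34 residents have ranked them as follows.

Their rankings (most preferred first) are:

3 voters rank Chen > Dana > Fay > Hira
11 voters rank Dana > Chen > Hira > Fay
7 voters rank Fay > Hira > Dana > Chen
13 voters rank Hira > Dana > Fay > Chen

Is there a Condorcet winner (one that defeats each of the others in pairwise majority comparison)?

Head-to-head results (34 voters total):
Dana vs Fay: Dana wins 27–7.
Dana vs Chen: Dana wins 31–3.
Dana vs Hira: Hira wins 20–14.
Fay vs Chen: Fay wins 20–14.
Fay vs Hira: Hira wins 24–10.
Chen vs Hira: Hira wins 20–14.
Hira beats each rival — Dana (20–14), Fay (24–10), Chen (20–14) — so Hira is the Condorcet winner.

Yes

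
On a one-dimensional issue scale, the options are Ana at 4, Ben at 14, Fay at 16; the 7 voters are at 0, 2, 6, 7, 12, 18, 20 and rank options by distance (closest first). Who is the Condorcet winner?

Ana

With single-peaked preferences on a line, the Condorcet winner is the candidate closest to the median voter.
The median voter (position 7) is closest to Ana at 4.
Check: Ana vs Fay — voters closer to Ana: 4 of 7.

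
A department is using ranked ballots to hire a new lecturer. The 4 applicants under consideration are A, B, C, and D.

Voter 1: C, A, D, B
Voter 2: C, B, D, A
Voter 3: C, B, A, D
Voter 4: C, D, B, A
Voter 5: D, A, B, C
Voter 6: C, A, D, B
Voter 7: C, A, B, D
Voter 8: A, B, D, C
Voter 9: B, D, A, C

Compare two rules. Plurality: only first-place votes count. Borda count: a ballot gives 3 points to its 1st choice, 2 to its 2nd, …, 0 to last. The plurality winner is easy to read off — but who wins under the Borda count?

Plurality first-place counts: A 1, B 1, C 6, D 1 → C.
Borda totals: A 13, B 12, C 18, D 11 → C.

C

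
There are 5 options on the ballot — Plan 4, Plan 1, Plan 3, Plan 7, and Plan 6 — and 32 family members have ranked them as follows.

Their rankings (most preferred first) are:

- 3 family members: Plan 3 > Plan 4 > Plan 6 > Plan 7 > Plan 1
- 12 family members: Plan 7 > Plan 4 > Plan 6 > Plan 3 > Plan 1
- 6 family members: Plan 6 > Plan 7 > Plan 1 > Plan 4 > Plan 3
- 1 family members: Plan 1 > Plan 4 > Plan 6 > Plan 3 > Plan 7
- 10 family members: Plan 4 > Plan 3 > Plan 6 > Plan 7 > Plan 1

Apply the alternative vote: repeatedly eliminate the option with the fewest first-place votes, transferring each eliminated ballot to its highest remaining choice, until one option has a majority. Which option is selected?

Plan 7

Round 1: Plan 7 12, Plan 4 10, Plan 6 6, Plan 3 3, Plan 1 1. Plan 1 has the fewest and is eliminated.
Round 2: Plan 7 12, Plan 4 11, Plan 6 6, Plan 3 3. Plan 3 has the fewest and is eliminated.
Round 3: Plan 4 14, Plan 7 12, Plan 6 6. Plan 6 has the fewest and is eliminated.
Round 4: Plan 7 18, Plan 4 14. Plan 7 has a majority.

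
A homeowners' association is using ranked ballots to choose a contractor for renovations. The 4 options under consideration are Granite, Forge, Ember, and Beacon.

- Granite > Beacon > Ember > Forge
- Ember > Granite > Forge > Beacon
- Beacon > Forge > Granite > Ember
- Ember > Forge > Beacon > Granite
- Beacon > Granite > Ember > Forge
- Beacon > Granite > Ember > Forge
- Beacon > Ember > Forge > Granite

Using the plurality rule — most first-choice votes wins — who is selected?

Beacon

First-place vote totals:
  Granite: 1
  Forge: 0
  Ember: 2
  Beacon: 4
Beacon has the most first-place votes.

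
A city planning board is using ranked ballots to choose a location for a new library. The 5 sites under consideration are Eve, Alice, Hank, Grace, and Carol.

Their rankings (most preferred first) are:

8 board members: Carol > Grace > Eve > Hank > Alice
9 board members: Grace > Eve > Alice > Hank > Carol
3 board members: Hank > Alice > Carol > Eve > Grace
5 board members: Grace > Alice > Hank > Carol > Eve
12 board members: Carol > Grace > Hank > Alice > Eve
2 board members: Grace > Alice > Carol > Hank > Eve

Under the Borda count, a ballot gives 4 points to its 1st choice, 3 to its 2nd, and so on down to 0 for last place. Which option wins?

Grace

Borda scores:
  Eve: 8·2 + 9·3 + 3·1 + 5·0 + 12·0 + 2·0 = 46
  Alice: 8·0 + 9·2 + 3·3 + 5·3 + 12·1 + 2·3 = 60
  Hank: 8·1 + 9·1 + 3·4 + 5·2 + 12·2 + 2·1 = 65
  Grace: 8·3 + 9·4 + 3·0 + 5·4 + 12·3 + 2·4 = 124
  Carol: 8·4 + 9·0 + 3·2 + 5·1 + 12·4 + 2·2 = 95
Grace has the highest total.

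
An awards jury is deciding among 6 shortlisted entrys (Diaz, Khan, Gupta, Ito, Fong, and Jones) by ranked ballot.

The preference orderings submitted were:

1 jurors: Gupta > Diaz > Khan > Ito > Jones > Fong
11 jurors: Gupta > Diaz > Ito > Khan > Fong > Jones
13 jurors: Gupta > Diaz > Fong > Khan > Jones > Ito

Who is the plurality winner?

Gupta

First-place vote totals:
  Diaz: 0
  Khan: 0
  Gupta: 25
  Ito: 0
  Fong: 0
  Jones: 0
Gupta has the most first-place votes.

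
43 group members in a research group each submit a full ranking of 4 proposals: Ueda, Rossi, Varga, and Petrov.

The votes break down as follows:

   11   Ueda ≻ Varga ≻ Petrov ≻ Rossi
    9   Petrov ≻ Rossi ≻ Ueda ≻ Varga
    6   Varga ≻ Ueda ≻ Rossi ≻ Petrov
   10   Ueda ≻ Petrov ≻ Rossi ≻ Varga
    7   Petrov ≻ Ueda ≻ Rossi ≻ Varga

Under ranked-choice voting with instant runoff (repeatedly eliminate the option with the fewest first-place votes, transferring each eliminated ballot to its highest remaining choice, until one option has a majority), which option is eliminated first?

Rossi

Round 1: Ueda 21, Petrov 16, Varga 6, Rossi 0. Rossi has the fewest and is eliminated.
Round 2: Ueda 21, Petrov 16, Varga 6. Varga has the fewest and is eliminated.
Round 3: Ueda 27, Petrov 16. Ueda has a majority.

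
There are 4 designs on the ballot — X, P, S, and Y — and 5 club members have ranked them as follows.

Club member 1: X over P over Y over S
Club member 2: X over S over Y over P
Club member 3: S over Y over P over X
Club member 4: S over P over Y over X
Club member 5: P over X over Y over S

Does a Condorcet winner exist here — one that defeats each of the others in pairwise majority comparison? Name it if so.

Head-to-head results (5 voters total):
X vs P: P wins 3–2.
X vs S: X wins 3–2.
X vs Y: X wins 3–2.
P vs S: S wins 3–2.
P vs Y: P wins 3–2.
S vs Y: S wins 3–2.
No candidate beats all others: X beats S beats P beats X, a majority cycle.

No Condorcet winner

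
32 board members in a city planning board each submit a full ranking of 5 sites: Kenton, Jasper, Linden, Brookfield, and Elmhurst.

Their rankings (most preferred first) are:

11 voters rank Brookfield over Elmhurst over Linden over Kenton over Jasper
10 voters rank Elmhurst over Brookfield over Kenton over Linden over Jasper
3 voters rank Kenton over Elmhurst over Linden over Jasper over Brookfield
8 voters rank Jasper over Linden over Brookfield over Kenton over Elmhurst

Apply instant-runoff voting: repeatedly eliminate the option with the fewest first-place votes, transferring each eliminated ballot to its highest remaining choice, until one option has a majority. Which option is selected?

Brookfield

Round 1: Brookfield 11, Elmhurst 10, Jasper 8, Kenton 3, Linden 0. Linden has the fewest and is eliminated.
Round 2: Brookfield 11, Elmhurst 10, Jasper 8, Kenton 3. Kenton has the fewest and is eliminated.
Round 3: Elmhurst 13, Brookfield 11, Jasper 8. Jasper has the fewest and is eliminated.
Round 4: Brookfield 19, Elmhurst 13. Brookfield has a majority.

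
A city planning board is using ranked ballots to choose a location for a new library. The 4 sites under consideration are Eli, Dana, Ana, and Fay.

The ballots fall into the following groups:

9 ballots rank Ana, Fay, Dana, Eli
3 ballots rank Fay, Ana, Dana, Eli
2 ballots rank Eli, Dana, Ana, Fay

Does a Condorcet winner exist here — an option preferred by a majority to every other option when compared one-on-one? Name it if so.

Ana

Head-to-head results (14 voters total):
Eli vs Dana: Dana wins 12–2.
Eli vs Ana: Ana wins 12–2.
Eli vs Fay: Fay wins 12–2.
Dana vs Ana: Ana wins 12–2.
Dana vs Fay: Fay wins 12–2.
Ana vs Fay: Ana wins 11–3.
Ana beats each rival — Eli (12–2), Dana (12–2), Fay (11–3) — so Ana is the Condorcet winner.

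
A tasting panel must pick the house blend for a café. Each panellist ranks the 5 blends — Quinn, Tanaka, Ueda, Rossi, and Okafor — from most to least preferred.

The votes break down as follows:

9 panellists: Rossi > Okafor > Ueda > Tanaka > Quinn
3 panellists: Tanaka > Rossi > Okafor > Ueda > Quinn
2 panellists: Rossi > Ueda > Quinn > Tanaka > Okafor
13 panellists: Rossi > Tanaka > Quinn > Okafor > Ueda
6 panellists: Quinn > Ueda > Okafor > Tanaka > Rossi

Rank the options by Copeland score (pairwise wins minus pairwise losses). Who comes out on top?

Rossi

Pairwise results:
  Quinn vs Tanaka: Tanaka wins 25–8.
  Quinn vs Ueda: Quinn wins 19–14.
  Quinn vs Rossi: Rossi wins 27–6.
  Quinn vs Okafor: Quinn wins 21–12.
  Tanaka vs Ueda: Ueda wins 17–16.
  Tanaka vs Rossi: Rossi wins 24–9.
  Tanaka vs Okafor: Tanaka wins 18–15.
  Ueda vs Rossi: Rossi wins 27–6.
  Ueda vs Okafor: Okafor wins 25–8.
  Rossi vs Okafor: Rossi wins 27–6.
Copeland scores (wins − losses):
  Quinn: 2 − 2 = 0
  Tanaka: 2 − 2 = 0
  Ueda: 1 − 3 = -2
  Rossi: 4 − 0 = 4
  Okafor: 1 − 3 = -2
Rossi has the best Copeland score.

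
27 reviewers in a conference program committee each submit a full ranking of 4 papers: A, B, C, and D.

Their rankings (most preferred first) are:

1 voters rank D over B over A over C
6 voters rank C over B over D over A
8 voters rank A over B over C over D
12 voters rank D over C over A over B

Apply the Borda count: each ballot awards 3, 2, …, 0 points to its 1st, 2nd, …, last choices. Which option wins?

C

Borda scores:
  A: 1 + 6·0 + 8·3 + 12·1 = 37
  B: 2 + 6·2 + 8·2 + 12·0 = 30
  C: 0 + 6·3 + 8·1 + 12·2 = 50
  D: 3 + 6·1 + 8·0 + 12·3 = 45
C has the highest total.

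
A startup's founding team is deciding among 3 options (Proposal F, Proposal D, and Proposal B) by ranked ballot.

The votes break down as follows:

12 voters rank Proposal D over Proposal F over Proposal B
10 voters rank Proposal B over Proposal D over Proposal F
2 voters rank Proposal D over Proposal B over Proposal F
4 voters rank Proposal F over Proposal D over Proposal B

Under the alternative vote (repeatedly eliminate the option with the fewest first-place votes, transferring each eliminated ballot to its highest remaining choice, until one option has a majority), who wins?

Round 1: Proposal D 14, Proposal B 10, Proposal F 4. Proposal F has the fewest and is eliminated.
Round 2: Proposal D 18, Proposal B 10. Proposal D has a majority.

Proposal D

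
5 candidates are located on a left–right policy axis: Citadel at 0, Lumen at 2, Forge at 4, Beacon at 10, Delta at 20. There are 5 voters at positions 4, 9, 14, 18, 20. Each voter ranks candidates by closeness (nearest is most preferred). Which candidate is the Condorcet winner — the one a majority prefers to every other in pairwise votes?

Beacon

With single-peaked preferences on a line, the Condorcet winner is the candidate closest to the median voter.
The median voter (position 14) is closest to Beacon at 10.
Check: Beacon vs Lumen — voters closer to Beacon: 4 of 5.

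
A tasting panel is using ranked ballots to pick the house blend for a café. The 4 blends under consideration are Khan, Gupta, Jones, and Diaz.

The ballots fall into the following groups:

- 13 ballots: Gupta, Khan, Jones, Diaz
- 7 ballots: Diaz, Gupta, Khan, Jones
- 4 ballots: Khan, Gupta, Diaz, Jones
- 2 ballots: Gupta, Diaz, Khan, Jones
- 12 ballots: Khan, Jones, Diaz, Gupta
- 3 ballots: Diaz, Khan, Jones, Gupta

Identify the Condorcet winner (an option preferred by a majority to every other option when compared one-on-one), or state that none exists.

Head-to-head results (41 voters total):
Khan vs Gupta: Gupta wins 22–19.
Khan vs Jones: Khan wins 41–0.
Khan vs Diaz: Khan wins 29–12.
Gupta vs Jones: Gupta wins 26–15.
Gupta vs Diaz: Diaz wins 22–19.
Jones vs Diaz: Jones wins 25–16.
No candidate beats all others: Khan beats Diaz beats Gupta beats Khan, a majority cycle.

There is no Condorcet winner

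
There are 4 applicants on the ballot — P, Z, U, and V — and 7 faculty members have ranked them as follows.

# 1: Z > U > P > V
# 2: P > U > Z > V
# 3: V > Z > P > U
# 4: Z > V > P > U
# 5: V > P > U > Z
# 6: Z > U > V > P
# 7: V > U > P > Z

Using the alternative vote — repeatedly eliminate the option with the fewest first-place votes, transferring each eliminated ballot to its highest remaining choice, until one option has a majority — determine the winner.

Round 1: Z 3, V 3, P 1, U 0. U has the fewest and is eliminated.
Round 2: Z 3, V 3, P 1. P has the fewest and is eliminated.
Round 3: Z 4, V 3. Z has a majority.

Z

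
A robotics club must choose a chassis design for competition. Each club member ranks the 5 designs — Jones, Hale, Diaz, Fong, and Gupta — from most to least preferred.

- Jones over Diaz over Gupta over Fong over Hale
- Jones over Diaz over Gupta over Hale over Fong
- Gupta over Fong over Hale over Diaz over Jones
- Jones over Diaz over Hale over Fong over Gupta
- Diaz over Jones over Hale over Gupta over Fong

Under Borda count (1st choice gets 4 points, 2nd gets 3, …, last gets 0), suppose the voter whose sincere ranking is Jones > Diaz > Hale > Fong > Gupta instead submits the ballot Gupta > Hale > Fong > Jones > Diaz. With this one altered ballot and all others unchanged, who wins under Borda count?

Gupta

Borda totals with the altered ballot: Jones 12, Hale 8, Diaz 11, Fong 6, Gupta 13.
The switch changes the winner from Jones to Gupta.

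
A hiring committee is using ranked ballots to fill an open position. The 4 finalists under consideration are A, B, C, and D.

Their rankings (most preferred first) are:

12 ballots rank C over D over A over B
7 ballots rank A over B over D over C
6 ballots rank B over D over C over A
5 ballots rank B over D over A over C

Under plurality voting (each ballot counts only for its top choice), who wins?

C

First-place vote totals:
  A: 7
  B: 11
  C: 12
  D: 0
C has the most first-place votes.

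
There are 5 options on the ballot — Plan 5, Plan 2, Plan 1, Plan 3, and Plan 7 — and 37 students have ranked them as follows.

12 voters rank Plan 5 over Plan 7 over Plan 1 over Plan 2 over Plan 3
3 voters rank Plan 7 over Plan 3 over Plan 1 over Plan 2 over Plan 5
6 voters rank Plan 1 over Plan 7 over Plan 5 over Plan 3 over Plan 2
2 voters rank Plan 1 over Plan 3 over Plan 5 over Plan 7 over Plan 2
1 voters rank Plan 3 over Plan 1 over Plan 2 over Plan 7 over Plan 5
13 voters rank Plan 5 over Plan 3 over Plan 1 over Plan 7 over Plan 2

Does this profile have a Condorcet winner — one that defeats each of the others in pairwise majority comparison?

Head-to-head results (37 voters total):
Plan 5 vs Plan 2: Plan 5 wins 33–4.
Plan 5 vs Plan 1: Plan 5 wins 25–12.
Plan 5 vs Plan 3: Plan 5 wins 31–6.
Plan 5 vs Plan 7: Plan 5 wins 27–10.
Plan 2 vs Plan 1: Plan 1 wins 37–0.
Plan 2 vs Plan 3: Plan 3 wins 25–12.
Plan 2 vs Plan 7: Plan 7 wins 36–1.
Plan 1 vs Plan 3: Plan 1 wins 20–17.
Plan 1 vs Plan 7: Plan 1 wins 22–15.
Plan 3 vs Plan 7: Plan 7 wins 21–16.
Plan 5 beats each rival — Plan 2 (33–4), Plan 1 (25–12), Plan 3 (31–6), Plan 7 (27–10) — so Plan 5 is the Condorcet winner.

Yes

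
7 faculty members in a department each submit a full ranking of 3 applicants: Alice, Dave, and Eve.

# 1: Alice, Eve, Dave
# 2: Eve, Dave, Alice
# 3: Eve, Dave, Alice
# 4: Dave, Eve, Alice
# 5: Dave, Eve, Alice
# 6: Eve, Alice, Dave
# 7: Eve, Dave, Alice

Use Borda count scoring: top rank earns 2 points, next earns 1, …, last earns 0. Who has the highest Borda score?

Borda scores:
  Alice: 2 + 0 + 0 + 0 + 0 + 1 + 0 = 3
  Dave: 0 + 1 + 1 + 2 + 2 + 0 + 1 = 7
  Eve: 1 + 2 + 2 + 1 + 1 + 2 + 2 = 11
Eve has the highest total.

Eve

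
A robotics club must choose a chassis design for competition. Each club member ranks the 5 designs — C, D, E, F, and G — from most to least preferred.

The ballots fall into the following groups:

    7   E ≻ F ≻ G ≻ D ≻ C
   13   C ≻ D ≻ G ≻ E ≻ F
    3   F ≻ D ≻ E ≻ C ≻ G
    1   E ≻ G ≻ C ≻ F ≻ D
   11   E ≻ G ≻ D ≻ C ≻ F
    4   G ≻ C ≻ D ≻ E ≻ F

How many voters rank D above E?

Ballots ranking D above E: 13+3+4 = 20.
Ballots ranking E above D: 7+1+11 = 19.
So 20 of 39 voters prefer D to E.

20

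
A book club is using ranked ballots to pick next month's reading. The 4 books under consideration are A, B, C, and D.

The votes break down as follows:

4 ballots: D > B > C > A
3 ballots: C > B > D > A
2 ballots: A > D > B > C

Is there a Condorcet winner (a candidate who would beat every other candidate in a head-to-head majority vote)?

Yes

Head-to-head results (9 voters total):
A vs B: B wins 7–2.
A vs C: C wins 7–2.
A vs D: D wins 7–2.
B vs C: B wins 6–3.
B vs D: D wins 6–3.
C vs D: D wins 6–3.
D beats each rival — A (7–2), B (6–3), C (6–3) — so D is the Condorcet winner.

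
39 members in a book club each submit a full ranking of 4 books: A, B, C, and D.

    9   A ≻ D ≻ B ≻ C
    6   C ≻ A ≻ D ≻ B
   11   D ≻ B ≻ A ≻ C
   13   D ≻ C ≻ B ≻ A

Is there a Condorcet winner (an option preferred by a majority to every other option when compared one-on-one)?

Head-to-head results (39 voters total):
A vs B: B wins 24–15.
A vs C: A wins 20–19.
A vs D: D wins 24–15.
B vs C: B wins 20–19.
B vs D: D wins 39–0.
C vs D: D wins 33–6.
D beats each rival — A (24–15), B (39–0), C (33–6) — so D is the Condorcet winner.

Yes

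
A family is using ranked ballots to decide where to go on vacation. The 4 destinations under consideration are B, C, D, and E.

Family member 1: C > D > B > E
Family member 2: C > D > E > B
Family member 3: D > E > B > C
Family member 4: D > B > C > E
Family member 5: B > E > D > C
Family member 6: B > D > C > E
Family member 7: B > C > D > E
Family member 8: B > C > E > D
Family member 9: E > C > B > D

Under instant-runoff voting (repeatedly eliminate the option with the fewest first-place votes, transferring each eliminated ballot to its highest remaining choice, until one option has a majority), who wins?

B

Round 1: B 4, C 2, D 2, E 1. E has the fewest and is eliminated.
Round 2: B 4, C 3, D 2. D has the fewest and is eliminated.
Round 3: B 6, C 3. B has a majority.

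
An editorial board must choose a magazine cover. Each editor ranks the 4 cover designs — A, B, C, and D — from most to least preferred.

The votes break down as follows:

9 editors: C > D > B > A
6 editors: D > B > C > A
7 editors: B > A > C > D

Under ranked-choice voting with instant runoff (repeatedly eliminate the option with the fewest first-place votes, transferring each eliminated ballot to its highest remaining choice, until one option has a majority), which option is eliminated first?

Round 1: C 9, B 7, D 6, A 0. A has the fewest and is eliminated.
Round 2: C 9, B 7, D 6. D has the fewest and is eliminated.
Round 3: B 13, C 9. B has a majority.

A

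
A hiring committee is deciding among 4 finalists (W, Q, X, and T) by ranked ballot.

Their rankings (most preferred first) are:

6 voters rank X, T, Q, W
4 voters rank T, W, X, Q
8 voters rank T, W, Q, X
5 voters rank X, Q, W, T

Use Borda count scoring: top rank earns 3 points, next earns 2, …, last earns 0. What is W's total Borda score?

29

Borda scores:
  W: 6·0 + 4·2 + 8·2 + 5·1 = 29
  Q: 6·1 + 4·0 + 8·1 + 5·2 = 24
  X: 6·3 + 4·1 + 8·0 + 5·3 = 37
  T: 6·2 + 4·3 + 8·3 + 5·0 = 48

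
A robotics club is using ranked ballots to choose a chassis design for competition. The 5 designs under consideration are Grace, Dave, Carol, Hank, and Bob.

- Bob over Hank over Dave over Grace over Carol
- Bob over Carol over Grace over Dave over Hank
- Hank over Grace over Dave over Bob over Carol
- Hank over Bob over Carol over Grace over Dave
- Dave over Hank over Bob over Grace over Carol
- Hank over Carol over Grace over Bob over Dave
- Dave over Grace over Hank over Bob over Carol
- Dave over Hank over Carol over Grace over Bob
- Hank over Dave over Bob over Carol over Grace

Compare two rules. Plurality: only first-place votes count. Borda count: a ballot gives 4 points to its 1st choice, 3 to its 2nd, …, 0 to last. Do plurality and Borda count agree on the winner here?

Plurality first-place counts: Grace 0, Dave 3, Carol 0, Hank 4, Bob 2 → Hank.
Borda totals: Grace 14, Dave 20, Carol 11, Hank 27, Bob 18 → Hank.
The two rules agree on Hank.

Yes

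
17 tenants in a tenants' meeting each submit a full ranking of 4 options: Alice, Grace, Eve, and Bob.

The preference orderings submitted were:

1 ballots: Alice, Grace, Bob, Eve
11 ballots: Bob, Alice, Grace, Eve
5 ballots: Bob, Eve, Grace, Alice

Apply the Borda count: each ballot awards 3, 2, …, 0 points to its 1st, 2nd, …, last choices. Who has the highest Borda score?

Bob

Borda scores:
  Alice: 3 + 11·2 + 5·0 = 25
  Grace: 2 + 11·1 + 5·1 = 18
  Eve: 0 + 11·0 + 5·2 = 10
  Bob: 1 + 11·3 + 5·3 = 49
Bob has the highest total.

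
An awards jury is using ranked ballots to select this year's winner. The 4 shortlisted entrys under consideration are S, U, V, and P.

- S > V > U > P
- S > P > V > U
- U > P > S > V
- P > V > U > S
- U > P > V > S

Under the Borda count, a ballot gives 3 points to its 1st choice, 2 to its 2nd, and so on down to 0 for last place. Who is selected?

Borda scores:
  S: 3 + 3 + 1 + 0 + 0 = 7
  U: 1 + 0 + 3 + 1 + 3 = 8
  V: 2 + 1 + 0 + 2 + 1 = 6
  P: 0 + 2 + 2 + 3 + 2 = 9
P has the highest total.

P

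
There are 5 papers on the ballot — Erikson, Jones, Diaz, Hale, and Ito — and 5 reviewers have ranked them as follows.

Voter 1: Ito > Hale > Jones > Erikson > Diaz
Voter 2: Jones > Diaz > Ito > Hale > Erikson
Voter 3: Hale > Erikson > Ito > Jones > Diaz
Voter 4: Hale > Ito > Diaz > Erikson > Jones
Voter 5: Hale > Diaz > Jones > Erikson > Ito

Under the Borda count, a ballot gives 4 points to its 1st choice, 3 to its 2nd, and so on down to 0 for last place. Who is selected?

Borda scores:
  Erikson: 1 + 0 + 3 + 1 + 1 = 6
  Jones: 2 + 4 + 1 + 0 + 2 = 9
  Diaz: 0 + 3 + 0 + 2 + 3 = 8
  Hale: 3 + 1 + 4 + 4 + 4 = 16
  Ito: 4 + 2 + 2 + 3 + 0 = 11
Hale has the highest total.

Hale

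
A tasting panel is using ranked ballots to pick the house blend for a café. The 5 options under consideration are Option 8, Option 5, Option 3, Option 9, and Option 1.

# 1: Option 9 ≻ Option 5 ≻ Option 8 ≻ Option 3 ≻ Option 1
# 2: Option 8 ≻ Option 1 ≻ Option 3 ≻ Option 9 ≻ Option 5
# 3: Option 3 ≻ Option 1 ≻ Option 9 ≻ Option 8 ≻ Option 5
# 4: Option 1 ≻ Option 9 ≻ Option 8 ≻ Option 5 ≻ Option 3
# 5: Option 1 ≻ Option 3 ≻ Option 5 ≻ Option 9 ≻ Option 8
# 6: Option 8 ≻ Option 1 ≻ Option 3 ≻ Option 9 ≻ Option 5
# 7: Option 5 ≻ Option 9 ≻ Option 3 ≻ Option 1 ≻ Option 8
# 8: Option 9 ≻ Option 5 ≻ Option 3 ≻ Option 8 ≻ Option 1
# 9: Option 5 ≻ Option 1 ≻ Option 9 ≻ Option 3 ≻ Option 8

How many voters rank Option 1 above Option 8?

5

Ballots ranking Option 1 above Option 8: 5.
Ballots ranking Option 8 above Option 1: 4.
So 5 of 9 voters prefer Option 1 to Option 8.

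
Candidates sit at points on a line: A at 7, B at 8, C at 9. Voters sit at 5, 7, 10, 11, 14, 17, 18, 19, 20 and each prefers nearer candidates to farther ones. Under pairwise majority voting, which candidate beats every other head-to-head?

C

With single-peaked preferences on a line, the Condorcet winner is the candidate closest to the median voter.
The median voter (position 14) is closest to C at 9.
Check: C vs B — voters closer to C: 7 of 9.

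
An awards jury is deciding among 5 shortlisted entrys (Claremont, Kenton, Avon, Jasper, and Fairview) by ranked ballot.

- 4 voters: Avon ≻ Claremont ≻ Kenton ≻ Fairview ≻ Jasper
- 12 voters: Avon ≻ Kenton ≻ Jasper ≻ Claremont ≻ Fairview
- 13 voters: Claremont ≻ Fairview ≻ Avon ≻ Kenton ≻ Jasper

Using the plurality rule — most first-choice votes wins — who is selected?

Avon

First-place vote totals:
  Claremont: 13
  Kenton: 0
  Avon: 16
  Jasper: 0
  Fairview: 0
Avon has the most first-place votes.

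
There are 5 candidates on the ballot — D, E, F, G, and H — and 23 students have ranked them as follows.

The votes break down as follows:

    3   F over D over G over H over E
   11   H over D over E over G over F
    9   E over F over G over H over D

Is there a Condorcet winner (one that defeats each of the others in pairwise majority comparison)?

No

Head-to-head results (23 voters total):
D vs E: D wins 14–9.
D vs F: F wins 12–11.
D vs G: D wins 14–9.
D vs H: H wins 20–3.
E vs F: E wins 20–3.
E vs G: E wins 20–3.
E vs H: H wins 14–9.
F vs G: F wins 12–11.
F vs H: F wins 12–11.
G vs H: G wins 12–11.
No candidate beats all others: D beats E beats F beats D, a majority cycle.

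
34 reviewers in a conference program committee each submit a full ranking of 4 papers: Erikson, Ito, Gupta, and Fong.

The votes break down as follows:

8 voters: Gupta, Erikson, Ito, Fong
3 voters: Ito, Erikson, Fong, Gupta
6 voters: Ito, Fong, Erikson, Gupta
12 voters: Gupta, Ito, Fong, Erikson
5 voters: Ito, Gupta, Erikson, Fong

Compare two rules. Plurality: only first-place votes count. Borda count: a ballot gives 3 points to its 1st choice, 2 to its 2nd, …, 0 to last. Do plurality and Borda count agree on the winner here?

Plurality first-place counts: Erikson 0, Ito 14, Gupta 20, Fong 0 → Gupta.
Borda totals: Erikson 33, Ito 74, Gupta 70, Fong 27 → Ito.
The two rules disagree: plurality picks Gupta, Borda picks Ito.

No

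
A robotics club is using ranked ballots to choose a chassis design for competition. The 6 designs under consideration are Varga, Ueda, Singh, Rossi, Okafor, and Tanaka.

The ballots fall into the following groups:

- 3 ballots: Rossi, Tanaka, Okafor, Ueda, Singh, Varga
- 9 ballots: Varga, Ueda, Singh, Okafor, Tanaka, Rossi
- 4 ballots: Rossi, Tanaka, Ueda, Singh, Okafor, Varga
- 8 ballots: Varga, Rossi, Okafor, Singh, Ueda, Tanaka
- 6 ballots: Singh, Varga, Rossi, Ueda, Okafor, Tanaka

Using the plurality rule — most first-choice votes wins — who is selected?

First-place vote totals:
  Varga: 17
  Ueda: 0
  Singh: 6
  Rossi: 7
  Okafor: 0
  Tanaka: 0
Varga has the most first-place votes.

Varga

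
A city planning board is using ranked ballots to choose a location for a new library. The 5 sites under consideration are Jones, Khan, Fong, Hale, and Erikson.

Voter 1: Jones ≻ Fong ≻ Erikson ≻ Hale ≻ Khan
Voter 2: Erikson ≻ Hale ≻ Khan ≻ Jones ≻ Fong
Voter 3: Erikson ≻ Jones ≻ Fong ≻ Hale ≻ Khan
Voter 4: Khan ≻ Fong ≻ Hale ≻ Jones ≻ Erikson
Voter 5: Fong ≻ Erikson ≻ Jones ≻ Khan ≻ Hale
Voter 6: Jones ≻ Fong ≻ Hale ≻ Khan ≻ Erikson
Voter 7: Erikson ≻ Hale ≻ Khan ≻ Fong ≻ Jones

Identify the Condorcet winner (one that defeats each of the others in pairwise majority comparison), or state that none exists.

No Condorcet winner

Head-to-head results (7 voters total):
Jones vs Khan: Jones wins 4–3.
Jones vs Fong: Jones wins 4–3.
Jones vs Hale: Jones wins 4–3.
Jones vs Erikson: Erikson wins 4–3.
Khan vs Fong: Fong wins 4–3.
Khan vs Hale: Hale wins 5–2.
Khan vs Erikson: Erikson wins 5–2.
Fong vs Hale: Fong wins 5–2.
Fong vs Erikson: Fong wins 4–3.
Hale vs Erikson: Erikson wins 5–2.
No candidate beats all others: Jones beats Fong beats Erikson beats Jones, a majority cycle.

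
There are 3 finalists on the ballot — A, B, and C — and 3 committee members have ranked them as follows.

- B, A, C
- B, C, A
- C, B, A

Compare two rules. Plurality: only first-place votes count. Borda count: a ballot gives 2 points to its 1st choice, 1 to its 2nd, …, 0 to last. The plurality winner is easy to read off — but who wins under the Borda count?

B

Plurality first-place counts: A 0, B 2, C 1 → B.
Borda totals: A 1, B 5, C 3 → B.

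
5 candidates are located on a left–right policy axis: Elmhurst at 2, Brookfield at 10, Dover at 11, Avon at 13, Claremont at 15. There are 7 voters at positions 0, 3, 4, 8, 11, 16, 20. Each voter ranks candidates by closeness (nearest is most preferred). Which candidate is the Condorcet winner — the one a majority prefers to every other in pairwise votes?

Brookfield

With single-peaked preferences on a line, the Condorcet winner is the candidate closest to the median voter.
The median voter (position 8) is closest to Brookfield at 10.
Check: Brookfield vs Dover — voters closer to Brookfield: 4 of 7.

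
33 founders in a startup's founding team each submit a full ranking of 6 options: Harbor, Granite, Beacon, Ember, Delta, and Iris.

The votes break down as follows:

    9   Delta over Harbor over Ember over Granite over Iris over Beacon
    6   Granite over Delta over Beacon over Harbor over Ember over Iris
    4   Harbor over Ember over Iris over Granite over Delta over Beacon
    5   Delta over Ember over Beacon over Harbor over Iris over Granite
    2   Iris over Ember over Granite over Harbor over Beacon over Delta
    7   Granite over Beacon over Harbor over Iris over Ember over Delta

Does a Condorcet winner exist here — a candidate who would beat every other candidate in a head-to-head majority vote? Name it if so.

Head-to-head results (33 voters total):
Harbor vs Granite: Harbor wins 18–15.
Harbor vs Beacon: Beacon wins 18–15.
Harbor vs Ember: Harbor wins 26–7.
Harbor vs Delta: Delta wins 20–13.
Harbor vs Iris: Harbor wins 31–2.
Granite vs Beacon: Granite wins 28–5.
Granite vs Ember: Ember wins 20–13.
Granite vs Delta: Granite wins 19–14.
Granite vs Iris: Granite wins 22–11.
Beacon vs Ember: Ember wins 20–13.
Beacon vs Delta: Delta wins 24–9.
Beacon vs Iris: Beacon wins 18–15.
Ember vs Delta: Delta wins 20–13.
Ember vs Iris: Ember wins 24–9.
Delta vs Iris: Delta wins 20–13.
No candidate beats all others: Harbor beats Granite beats Beacon beats Harbor, a majority cycle.

There is no Condorcet winner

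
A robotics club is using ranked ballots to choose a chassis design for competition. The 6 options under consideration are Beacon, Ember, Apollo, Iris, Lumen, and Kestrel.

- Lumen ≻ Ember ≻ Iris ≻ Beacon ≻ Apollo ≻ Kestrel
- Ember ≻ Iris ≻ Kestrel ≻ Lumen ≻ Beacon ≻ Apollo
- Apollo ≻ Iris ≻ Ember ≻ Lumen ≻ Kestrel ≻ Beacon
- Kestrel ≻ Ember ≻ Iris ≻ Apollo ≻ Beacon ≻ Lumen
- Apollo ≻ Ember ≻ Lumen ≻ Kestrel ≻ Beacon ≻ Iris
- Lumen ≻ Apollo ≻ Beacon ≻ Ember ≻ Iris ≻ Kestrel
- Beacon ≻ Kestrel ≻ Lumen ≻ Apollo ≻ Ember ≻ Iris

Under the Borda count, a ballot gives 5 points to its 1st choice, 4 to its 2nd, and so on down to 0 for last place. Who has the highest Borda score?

Borda scores:
  Beacon: 2 + 1 + 0 + 1 + 1 + 3 + 5 = 13
  Ember: 4 + 5 + 3 + 4 + 4 + 2 + 1 = 23
  Apollo: 1 + 0 + 5 + 2 + 5 + 4 + 2 = 19
  Iris: 3 + 4 + 4 + 3 + 0 + 1 + 0 = 15
  Lumen: 5 + 2 + 2 + 0 + 3 + 5 + 3 = 20
  Kestrel: 0 + 3 + 1 + 5 + 2 + 0 + 4 = 15
Ember has the highest total.

Ember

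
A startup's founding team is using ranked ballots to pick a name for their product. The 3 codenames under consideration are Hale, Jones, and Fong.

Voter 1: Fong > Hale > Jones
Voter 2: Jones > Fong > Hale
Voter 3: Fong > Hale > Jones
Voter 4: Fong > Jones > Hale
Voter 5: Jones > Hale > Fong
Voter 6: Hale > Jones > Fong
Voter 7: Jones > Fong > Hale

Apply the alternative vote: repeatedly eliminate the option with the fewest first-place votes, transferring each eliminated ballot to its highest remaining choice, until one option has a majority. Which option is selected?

Jones

Round 1: Jones 3, Fong 3, Hale 1. Hale has the fewest and is eliminated.
Round 2: Jones 4, Fong 3. Jones has a majority.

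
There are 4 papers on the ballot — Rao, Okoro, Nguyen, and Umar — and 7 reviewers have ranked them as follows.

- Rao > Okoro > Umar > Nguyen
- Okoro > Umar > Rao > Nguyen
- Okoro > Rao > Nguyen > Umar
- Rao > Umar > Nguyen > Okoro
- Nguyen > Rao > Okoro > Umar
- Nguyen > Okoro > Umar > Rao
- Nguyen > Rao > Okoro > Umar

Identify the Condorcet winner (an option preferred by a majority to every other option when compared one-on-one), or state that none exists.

Rao

Head-to-head results (7 voters total):
Rao vs Okoro: Rao wins 4–3.
Rao vs Nguyen: Rao wins 4–3.
Rao vs Umar: Rao wins 5–2.
Okoro vs Nguyen: Nguyen wins 4–3.
Okoro vs Umar: Okoro wins 6–1.
Nguyen vs Umar: Nguyen wins 4–3.
Rao beats each rival — Okoro (4–3), Nguyen (4–3), Umar (5–2) — so Rao is the Condorcet winner.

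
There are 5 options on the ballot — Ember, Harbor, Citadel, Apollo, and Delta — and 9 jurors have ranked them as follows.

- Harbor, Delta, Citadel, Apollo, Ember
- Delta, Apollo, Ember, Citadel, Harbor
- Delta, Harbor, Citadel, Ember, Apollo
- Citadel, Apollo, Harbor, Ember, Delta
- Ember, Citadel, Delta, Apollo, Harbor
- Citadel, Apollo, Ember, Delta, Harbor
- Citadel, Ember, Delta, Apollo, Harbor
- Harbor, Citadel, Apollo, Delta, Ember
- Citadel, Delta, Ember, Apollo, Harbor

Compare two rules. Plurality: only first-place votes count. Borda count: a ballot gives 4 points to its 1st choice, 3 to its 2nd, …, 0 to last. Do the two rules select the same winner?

Plurality first-place counts: Ember 1, Harbor 2, Citadel 4, Apollo 0, Delta 2 → Citadel.
Borda totals: Ember 15, Harbor 13, Citadel 27, Apollo 15, Delta 20 → Citadel.
The two rules agree on Citadel.

Yes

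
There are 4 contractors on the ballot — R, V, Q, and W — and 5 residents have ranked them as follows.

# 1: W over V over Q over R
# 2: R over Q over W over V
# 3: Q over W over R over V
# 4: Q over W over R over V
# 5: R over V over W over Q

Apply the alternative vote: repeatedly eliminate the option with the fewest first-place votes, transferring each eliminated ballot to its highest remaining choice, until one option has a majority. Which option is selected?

Q

Round 1: R 2, Q 2, W 1, V 0. V has the fewest and is eliminated.
Round 2: R 2, Q 2, W 1. W has the fewest and is eliminated.
Round 3: Q 3, R 2. Q has a majority.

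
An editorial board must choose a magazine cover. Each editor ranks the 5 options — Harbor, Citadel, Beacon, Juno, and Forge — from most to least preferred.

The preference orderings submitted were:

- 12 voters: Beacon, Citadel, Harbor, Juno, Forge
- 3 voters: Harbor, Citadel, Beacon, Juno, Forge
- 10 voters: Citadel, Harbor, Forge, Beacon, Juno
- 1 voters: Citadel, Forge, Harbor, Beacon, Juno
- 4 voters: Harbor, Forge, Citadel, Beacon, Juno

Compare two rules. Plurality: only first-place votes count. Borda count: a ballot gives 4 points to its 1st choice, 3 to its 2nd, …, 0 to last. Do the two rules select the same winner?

No

Plurality first-place counts: Harbor 7, Citadel 11, Beacon 12, Juno 0, Forge 0 → Beacon.
Borda totals: Harbor 84, Citadel 97, Beacon 69, Juno 15, Forge 35 → Citadel.
The two rules disagree: plurality picks Beacon, Borda picks Citadel.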